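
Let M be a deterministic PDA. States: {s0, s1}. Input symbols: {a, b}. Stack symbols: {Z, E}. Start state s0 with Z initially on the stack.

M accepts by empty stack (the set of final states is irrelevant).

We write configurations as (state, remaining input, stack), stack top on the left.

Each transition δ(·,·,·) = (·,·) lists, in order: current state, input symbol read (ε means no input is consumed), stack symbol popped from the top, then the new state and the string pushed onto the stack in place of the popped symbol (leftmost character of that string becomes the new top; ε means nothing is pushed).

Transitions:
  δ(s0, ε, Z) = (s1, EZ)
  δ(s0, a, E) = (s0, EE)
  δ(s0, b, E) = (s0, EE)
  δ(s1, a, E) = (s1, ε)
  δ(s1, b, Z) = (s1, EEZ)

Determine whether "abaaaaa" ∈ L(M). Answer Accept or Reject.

Reject

(s0, abaaaaa, Z)
  ε-move, top Z: go to s1, push EZ → (s1, abaaaaa, EZ)
  read a, top E: go to s1, push ε → (s1, baaaaa, Z)
  read b, top Z: go to s1, push EEZ → (s1, aaaaa, EEZ)
  read a, top E: go to s1, push ε → (s1, aaaa, EZ)
  read a, top E: go to s1, push ε → (s1, aaa, Z)
No transition applies at (s1, aaa, Z); input not fully consumed.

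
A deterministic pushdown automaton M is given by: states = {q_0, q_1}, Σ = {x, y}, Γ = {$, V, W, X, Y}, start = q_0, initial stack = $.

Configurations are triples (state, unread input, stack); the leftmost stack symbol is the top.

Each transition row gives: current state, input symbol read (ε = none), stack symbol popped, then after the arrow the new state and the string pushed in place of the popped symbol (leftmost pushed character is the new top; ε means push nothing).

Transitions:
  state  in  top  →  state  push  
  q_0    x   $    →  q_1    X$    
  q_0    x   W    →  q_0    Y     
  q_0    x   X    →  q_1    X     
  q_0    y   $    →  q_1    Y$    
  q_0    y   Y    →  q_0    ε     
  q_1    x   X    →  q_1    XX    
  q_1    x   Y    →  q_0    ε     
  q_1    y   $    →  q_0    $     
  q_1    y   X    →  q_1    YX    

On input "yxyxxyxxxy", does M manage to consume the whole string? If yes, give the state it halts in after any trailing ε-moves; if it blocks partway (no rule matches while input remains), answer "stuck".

q_1

(q_0, yxyxxyxxxy, $)
  read y, top $: go to q_1, push Y$ → (q_1, xyxxyxxxy, Y$)
  read x, top Y: go to q_0, push ε → (q_0, yxxyxxxy, $)
  read y, top $: go to q_1, push Y$ → (q_1, xxyxxxy, Y$)
  read x, top Y: go to q_0, push ε → (q_0, xyxxxy, $)
  read x, top $: go to q_1, push X$ → (q_1, yxxxy, X$)
  read y, top X: go to q_1, push YX → (q_1, xxxy, YX$)
  read x, top Y: go to q_0, push ε → (q_0, xxy, X$)
  read x, top X: go to q_1, push X → (q_1, xy, X$)
  read x, top X: go to q_1, push XX → (q_1, y, XX$)
  read y, top X: go to q_1, push YX → (q_1, ε, YXX$)
All input consumed; M is in state q_1.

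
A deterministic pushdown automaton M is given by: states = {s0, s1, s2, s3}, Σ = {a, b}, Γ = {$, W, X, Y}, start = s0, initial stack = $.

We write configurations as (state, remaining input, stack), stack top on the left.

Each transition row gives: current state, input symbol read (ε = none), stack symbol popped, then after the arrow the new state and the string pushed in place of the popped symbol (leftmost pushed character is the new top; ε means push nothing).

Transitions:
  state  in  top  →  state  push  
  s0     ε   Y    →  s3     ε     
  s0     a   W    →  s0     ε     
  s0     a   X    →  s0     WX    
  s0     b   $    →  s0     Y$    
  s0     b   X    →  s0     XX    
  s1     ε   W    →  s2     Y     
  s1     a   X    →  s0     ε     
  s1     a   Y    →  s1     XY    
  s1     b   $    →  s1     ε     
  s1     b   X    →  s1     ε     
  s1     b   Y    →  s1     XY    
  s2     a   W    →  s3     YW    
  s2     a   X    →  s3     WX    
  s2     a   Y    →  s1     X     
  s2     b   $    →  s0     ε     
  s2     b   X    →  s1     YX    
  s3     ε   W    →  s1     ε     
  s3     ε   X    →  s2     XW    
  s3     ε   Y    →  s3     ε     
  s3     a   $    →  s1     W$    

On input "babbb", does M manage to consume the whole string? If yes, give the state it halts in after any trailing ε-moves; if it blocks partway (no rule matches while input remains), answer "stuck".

(s0, babbb, $) ⊢ (s0, abbb, Y$) ⊢ (s3, abbb, $) ⊢ (s1, bbb, W$) ⊢ (s2, bbb, Y$)
No transition for (s2, b, top Y); M blocks with input bbb remaining.

stuck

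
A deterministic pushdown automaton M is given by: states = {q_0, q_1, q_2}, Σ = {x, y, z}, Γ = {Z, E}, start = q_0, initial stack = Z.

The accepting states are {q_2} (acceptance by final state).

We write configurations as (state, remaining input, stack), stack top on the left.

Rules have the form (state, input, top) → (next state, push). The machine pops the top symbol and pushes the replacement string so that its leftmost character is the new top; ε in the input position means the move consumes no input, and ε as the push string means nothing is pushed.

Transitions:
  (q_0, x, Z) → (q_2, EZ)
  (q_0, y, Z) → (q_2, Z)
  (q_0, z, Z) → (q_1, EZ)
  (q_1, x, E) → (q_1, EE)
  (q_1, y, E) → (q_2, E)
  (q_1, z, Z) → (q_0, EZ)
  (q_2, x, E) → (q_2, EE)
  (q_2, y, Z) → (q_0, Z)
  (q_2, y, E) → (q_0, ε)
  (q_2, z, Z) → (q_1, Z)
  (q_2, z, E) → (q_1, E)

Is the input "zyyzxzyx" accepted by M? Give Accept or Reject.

(q_0, zyyzxzyx, Z)
  read z, top Z: go to q_1, push EZ → (q_1, yyzxzyx, EZ)
  read y, top E: go to q_2, push E → (q_2, yzxzyx, EZ)
  read y, top E: go to q_0, push ε → (q_0, zxzyx, Z)
  read z, top Z: go to q_1, push EZ → (q_1, xzyx, EZ)
  read x, top E: go to q_1, push EE → (q_1, zyx, EEZ)
No transition applies at (q_1, zyx, EEZ); input not fully consumed.

Reject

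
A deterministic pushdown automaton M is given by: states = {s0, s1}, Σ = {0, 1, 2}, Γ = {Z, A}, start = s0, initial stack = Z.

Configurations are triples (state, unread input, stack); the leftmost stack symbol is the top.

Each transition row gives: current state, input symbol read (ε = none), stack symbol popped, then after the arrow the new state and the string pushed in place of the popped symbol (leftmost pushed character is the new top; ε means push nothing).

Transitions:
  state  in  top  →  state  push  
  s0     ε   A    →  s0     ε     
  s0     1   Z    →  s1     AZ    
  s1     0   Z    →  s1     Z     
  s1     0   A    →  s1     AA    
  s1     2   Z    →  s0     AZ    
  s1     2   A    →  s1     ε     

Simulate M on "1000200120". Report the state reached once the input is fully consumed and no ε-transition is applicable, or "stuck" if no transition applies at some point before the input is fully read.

(s0, 1000200120, Z)
  read 1, top Z: go to s1, push AZ → (s1, 000200120, AZ)
  read 0, top A: go to s1, push AA → (s1, 00200120, AAZ)
  read 0, top A: go to s1, push AA → (s1, 0200120, AAAZ)
  read 0, top A: go to s1, push AA → (s1, 200120, AAAAZ)
  read 2, top A: go to s1, push ε → (s1, 00120, AAAZ)
  read 0, top A: go to s1, push AA → (s1, 0120, AAAAZ)
  read 0, top A: go to s1, push AA → (s1, 120, AAAAAZ)
No transition for (s1, 1, top A); M blocks with input 120 remaining.

stuck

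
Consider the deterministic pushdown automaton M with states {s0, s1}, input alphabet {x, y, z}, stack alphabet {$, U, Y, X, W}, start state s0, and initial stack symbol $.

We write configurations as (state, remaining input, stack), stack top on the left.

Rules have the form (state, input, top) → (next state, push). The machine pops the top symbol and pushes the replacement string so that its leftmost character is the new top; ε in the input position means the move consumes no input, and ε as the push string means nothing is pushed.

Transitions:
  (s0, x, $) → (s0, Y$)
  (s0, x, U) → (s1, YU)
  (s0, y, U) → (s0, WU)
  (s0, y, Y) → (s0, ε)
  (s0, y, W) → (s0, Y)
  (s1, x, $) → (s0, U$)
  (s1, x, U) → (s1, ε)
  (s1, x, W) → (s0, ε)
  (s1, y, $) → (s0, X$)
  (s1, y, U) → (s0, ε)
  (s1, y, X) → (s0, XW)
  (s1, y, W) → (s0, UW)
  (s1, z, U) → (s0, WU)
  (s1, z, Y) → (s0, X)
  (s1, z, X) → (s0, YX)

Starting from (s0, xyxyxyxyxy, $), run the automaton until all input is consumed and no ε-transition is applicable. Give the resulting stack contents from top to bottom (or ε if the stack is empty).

(s0, xyxyxyxyxy, $)
  read x, top $: go to s0, push Y$ → (s0, yxyxyxyxy, Y$)
  read y, top Y: go to s0, push ε → (s0, xyxyxyxy, $)
  read x, top $: go to s0, push Y$ → (s0, yxyxyxy, Y$)
  read y, top Y: go to s0, push ε → (s0, xyxyxy, $)
  read x, top $: go to s0, push Y$ → (s0, yxyxy, Y$)
  read y, top Y: go to s0, push ε → (s0, xyxy, $)
  read x, top $: go to s0, push Y$ → (s0, yxy, Y$)
  read y, top Y: go to s0, push ε → (s0, xy, $)
  read x, top $: go to s0, push Y$ → (s0, y, Y$)
  read y, top Y: go to s0, push ε → (s0, ε, $)
All input consumed in state s0 with stack $.

$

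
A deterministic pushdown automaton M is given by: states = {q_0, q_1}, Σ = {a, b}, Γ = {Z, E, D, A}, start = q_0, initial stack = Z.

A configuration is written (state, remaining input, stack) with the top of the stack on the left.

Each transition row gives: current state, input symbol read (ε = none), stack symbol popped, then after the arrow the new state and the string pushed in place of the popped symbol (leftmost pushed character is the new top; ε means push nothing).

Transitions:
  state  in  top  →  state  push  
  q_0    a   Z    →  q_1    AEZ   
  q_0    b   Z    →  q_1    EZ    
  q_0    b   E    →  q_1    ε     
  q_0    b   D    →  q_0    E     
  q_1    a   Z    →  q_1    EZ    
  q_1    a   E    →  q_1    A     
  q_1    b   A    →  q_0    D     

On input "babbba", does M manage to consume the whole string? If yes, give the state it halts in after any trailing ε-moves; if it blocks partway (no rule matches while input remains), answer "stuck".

(q_0, babbba, Z) ⊢ (q_1, abbba, EZ) ⊢ (q_1, bbba, AZ) ⊢ (q_0, bba, DZ) ⊢ (q_0, ba, EZ) ⊢ (q_1, a, Z) ⊢ (q_1, ε, EZ)
All input consumed; M is in state q_1.

q_1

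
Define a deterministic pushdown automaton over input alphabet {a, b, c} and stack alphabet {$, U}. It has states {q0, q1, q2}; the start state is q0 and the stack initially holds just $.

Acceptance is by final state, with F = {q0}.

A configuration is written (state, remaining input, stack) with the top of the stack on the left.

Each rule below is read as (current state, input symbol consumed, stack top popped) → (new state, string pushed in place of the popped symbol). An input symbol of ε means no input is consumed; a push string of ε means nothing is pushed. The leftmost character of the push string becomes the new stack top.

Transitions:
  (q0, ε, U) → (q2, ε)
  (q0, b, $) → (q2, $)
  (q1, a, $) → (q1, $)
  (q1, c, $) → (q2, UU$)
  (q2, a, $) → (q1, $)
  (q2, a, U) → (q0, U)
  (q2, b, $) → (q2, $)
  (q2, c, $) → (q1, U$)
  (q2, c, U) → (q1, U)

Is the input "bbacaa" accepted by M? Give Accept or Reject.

(q0, bbacaa, $)
  read b, top $: go to q2, push $ → (q2, bacaa, $)
  read b, top $: go to q2, push $ → (q2, acaa, $)
  read a, top $: go to q1, push $ → (q1, caa, $)
  read c, top $: go to q2, push UU$ → (q2, aa, UU$)
  read a, top U: go to q0, push U → (q0, a, UU$)
  ε-move, top U: go to q2, push ε → (q2, a, U$)
  read a, top U: go to q0, push U → (q0, ε, U$)
All input consumed; state q0 ∈ F.

Accept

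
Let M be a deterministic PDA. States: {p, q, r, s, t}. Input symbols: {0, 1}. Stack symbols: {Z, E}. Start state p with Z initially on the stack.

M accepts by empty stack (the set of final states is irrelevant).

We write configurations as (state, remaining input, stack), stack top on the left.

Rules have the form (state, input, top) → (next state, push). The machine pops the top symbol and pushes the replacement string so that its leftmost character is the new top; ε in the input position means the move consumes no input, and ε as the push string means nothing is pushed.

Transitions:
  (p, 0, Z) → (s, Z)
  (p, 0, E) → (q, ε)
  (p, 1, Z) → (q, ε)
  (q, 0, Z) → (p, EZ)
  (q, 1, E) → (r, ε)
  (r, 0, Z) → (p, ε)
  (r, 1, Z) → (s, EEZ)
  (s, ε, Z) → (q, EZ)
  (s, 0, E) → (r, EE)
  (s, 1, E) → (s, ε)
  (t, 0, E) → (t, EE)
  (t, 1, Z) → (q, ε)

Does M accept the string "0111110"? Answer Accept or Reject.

(p, 0111110, Z)
  read 0, top Z: go to s, push Z → (s, 111110, Z)
  ε-move, top Z: go to q, push EZ → (q, 111110, EZ)
  read 1, top E: go to r, push ε → (r, 11110, Z)
  read 1, top Z: go to s, push EEZ → (s, 1110, EEZ)
  read 1, top E: go to s, push ε → (s, 110, EZ)
  read 1, top E: go to s, push ε → (s, 10, Z)
  ε-move, top Z: go to q, push EZ → (q, 10, EZ)
  read 1, top E: go to r, push ε → (r, 0, Z)
  read 0, top Z: go to p, push ε → (p, ε, ε)
All input consumed and the stack is empty.

Accept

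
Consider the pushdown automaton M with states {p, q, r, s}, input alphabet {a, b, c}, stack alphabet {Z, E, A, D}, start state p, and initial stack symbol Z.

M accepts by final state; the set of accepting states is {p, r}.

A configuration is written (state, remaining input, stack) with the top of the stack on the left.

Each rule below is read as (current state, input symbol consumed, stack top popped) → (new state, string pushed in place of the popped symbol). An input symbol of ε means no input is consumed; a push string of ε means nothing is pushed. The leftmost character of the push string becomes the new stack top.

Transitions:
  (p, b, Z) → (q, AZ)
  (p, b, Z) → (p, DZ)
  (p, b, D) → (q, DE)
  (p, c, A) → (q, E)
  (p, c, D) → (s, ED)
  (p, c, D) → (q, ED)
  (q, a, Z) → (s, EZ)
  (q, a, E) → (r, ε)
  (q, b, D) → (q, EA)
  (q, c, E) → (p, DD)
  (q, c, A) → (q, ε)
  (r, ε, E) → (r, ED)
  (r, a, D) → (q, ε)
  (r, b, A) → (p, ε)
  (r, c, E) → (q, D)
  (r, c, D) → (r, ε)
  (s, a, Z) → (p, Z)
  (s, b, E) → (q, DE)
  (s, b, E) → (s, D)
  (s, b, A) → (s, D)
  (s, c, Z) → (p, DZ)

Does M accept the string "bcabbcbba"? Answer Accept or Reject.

Accept

One accepting computation: (p, bcabbcbba, Z) ⊢ (q, cabbcbba, AZ) ⊢ (q, abbcbba, Z) ⊢ (s, bbcbba, EZ) ⊢ (q, bcbba, DEZ) ⊢ (q, cbba, EAEZ) ⊢ (p, bba, DDAEZ) ⊢ (q, ba, DEDAEZ) ⊢ (q, a, EAEDAEZ) ⊢ (r, ε, AEDAEZ)
All input consumed and state r ∈ F.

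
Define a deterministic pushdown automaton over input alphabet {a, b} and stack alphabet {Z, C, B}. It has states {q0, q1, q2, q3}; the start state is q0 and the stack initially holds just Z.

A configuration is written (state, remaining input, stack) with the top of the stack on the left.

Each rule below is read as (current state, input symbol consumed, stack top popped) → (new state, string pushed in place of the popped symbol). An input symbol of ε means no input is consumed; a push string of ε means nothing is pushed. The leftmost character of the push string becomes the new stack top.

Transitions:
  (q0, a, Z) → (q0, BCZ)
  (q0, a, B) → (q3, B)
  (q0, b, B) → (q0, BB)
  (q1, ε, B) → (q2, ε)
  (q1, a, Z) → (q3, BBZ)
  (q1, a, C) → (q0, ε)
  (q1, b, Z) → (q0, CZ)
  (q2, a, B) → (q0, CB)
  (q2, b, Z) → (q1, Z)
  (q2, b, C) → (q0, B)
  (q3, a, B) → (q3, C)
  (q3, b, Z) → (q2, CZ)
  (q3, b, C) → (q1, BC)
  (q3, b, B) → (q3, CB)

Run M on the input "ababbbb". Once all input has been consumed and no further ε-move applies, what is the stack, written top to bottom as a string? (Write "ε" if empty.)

BBBBCZ

(q0, ababbbb, Z)
  read a, top Z: go to q0, push BCZ → (q0, babbbb, BCZ)
  read b, top B: go to q0, push BB → (q0, abbbb, BBCZ)
  read a, top B: go to q3, push B → (q3, bbbb, BBCZ)
  read b, top B: go to q3, push CB → (q3, bbb, CBBCZ)
  read b, top C: go to q1, push BC → (q1, bb, BCBBCZ)
  ε-move, top B: go to q2, push ε → (q2, bb, CBBCZ)
  read b, top C: go to q0, push B → (q0, b, BBBCZ)
  read b, top B: go to q0, push BB → (q0, ε, BBBBCZ)
All input consumed in state q0 with stack BBBBCZ.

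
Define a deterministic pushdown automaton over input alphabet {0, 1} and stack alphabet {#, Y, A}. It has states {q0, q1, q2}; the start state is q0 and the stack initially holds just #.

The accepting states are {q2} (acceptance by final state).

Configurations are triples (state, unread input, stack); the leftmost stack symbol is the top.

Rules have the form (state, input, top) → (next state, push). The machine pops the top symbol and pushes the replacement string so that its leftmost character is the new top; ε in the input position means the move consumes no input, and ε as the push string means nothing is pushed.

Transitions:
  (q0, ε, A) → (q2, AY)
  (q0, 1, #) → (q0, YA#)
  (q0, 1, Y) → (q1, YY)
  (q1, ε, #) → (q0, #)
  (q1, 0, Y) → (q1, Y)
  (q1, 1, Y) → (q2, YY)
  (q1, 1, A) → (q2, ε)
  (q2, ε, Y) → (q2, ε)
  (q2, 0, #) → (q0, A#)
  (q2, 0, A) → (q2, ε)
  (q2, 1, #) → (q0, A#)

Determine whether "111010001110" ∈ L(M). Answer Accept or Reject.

Reject

(q0, 111010001110, #)
  read 1, top #: go to q0, push YA# → (q0, 11010001110, YA#)
  read 1, top Y: go to q1, push YY → (q1, 1010001110, YYA#)
  read 1, top Y: go to q2, push YY → (q2, 010001110, YYYA#)
  ε-move, top Y: go to q2, push ε → (q2, 010001110, YYA#)
  ε-move, top Y: go to q2, push ε → (q2, 010001110, YA#)
  ε-move, top Y: go to q2, push ε → (q2, 010001110, A#)
  read 0, top A: go to q2, push ε → (q2, 10001110, #)
  read 1, top #: go to q0, push A# → (q0, 0001110, A#)
  ε-move, top A: go to q2, push AY → (q2, 0001110, AY#)
  read 0, top A: go to q2, push ε → (q2, 001110, Y#)
  ε-move, top Y: go to q2, push ε → (q2, 001110, #)
  read 0, top #: go to q0, push A# → (q0, 01110, A#)
  ε-move, top A: go to q2, push AY → (q2, 01110, AY#)
  read 0, top A: go to q2, push ε → (q2, 1110, Y#)
  ε-move, top Y: go to q2, push ε → (q2, 1110, #)
  read 1, top #: go to q0, push A# → (q0, 110, A#)
  ε-move, top A: go to q2, push AY → (q2, 110, AY#)
No transition applies at (q2, 110, AY#); input not fully consumed.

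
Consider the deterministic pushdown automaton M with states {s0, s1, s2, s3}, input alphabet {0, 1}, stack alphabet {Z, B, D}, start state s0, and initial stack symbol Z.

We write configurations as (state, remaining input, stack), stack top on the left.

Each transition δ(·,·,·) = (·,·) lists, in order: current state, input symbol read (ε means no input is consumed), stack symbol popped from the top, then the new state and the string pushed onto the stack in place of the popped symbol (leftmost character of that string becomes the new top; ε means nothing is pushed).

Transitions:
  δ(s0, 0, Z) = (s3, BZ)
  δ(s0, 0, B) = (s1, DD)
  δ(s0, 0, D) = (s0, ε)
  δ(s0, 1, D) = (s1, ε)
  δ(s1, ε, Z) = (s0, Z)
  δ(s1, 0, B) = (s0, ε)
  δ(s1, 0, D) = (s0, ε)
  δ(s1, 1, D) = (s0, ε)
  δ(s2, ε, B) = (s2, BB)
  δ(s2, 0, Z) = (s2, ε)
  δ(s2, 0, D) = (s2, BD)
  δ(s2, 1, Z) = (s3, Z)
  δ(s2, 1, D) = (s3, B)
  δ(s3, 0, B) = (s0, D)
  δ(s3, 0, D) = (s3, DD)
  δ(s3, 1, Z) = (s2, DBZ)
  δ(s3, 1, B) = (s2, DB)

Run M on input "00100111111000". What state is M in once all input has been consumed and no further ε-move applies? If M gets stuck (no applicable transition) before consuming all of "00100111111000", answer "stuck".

stuck

(s0, 00100111111000, Z)
  read 0, top Z: go to s3, push BZ → (s3, 0100111111000, BZ)
  read 0, top B: go to s0, push D → (s0, 100111111000, DZ)
  read 1, top D: go to s1, push ε → (s1, 00111111000, Z)
  ε-move, top Z: go to s0, push Z → (s0, 00111111000, Z)
  read 0, top Z: go to s3, push BZ → (s3, 0111111000, BZ)
  read 0, top B: go to s0, push D → (s0, 111111000, DZ)
  read 1, top D: go to s1, push ε → (s1, 11111000, Z)
  ε-move, top Z: go to s0, push Z → (s0, 11111000, Z)
No transition for (s0, 1, top Z); M blocks with input 11111000 remaining.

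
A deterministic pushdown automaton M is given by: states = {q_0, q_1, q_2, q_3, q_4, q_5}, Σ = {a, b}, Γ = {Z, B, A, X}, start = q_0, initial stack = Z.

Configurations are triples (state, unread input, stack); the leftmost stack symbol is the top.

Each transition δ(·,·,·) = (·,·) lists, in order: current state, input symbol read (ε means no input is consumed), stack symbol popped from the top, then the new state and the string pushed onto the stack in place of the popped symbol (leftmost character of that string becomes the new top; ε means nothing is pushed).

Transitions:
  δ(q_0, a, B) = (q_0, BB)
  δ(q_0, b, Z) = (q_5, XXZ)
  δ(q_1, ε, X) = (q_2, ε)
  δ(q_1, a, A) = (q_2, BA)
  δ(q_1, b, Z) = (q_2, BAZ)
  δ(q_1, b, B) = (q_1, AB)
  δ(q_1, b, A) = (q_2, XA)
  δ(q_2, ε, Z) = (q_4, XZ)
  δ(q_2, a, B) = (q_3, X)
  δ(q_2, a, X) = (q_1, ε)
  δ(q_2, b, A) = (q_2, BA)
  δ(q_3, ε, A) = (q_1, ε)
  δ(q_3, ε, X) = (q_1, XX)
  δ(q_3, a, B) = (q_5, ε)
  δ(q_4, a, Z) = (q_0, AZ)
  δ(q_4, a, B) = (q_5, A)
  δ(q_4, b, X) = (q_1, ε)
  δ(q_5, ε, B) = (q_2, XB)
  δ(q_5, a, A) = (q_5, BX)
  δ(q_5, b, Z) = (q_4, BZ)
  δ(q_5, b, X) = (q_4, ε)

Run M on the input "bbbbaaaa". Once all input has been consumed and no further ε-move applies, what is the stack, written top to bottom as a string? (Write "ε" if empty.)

XAZ

(q_0, bbbbaaaa, Z) ⊢ (q_5, bbbaaaa, XXZ) ⊢ (q_4, bbaaaa, XZ) ⊢ (q_1, baaaa, Z) ⊢ (q_2, aaaa, BAZ) ⊢ (q_3, aaa, XAZ) ⊢ (q_1, aaa, XXAZ) ⊢ (q_2, aaa, XAZ) ⊢ (q_1, aa, AZ) ⊢ (q_2, a, BAZ) ⊢ (q_3, ε, XAZ) ⊢ (q_1, ε, XXAZ) ⊢ (q_2, ε, XAZ)
All input consumed in state q_2 with stack XAZ.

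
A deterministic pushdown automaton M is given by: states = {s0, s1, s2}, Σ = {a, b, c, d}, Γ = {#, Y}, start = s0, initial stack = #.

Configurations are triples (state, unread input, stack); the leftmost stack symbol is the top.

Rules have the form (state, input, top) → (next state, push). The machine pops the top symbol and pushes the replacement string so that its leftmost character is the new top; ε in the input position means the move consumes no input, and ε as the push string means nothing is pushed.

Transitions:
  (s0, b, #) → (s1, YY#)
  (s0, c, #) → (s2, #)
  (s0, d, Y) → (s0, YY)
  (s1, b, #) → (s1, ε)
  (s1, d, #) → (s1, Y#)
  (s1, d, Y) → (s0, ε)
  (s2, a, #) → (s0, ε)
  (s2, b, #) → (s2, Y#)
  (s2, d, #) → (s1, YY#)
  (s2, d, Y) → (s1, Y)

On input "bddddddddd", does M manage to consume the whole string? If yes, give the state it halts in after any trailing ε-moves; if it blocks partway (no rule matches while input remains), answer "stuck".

(s0, bddddddddd, #) ⊢ (s1, ddddddddd, YY#) ⊢ (s0, dddddddd, Y#) ⊢ (s0, ddddddd, YY#) ⊢ (s0, dddddd, YYY#) ⊢ (s0, ddddd, YYYY#) ⊢ (s0, dddd, YYYYY#) ⊢ (s0, ddd, YYYYYY#) ⊢ (s0, dd, YYYYYYY#) ⊢ (s0, d, YYYYYYYY#) ⊢ (s0, ε, YYYYYYYYY#)
All input consumed; M is in state s0.

s0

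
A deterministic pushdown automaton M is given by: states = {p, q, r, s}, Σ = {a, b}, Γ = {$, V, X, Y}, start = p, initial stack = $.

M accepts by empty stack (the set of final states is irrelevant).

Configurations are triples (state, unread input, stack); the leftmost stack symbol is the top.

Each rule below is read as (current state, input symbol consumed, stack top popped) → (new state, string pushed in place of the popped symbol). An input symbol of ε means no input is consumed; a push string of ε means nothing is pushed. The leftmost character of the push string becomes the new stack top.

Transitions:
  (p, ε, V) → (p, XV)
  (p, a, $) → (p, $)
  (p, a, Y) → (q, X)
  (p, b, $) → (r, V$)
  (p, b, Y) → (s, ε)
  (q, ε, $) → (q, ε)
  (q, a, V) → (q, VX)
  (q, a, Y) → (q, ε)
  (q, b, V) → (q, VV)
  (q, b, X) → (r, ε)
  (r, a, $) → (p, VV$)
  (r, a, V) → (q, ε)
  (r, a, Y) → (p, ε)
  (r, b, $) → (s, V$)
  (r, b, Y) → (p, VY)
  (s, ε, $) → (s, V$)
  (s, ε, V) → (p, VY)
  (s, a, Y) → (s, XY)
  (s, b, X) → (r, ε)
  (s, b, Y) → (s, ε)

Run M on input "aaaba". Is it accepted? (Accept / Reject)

Accept

(p, aaaba, $)
  read a, top $: go to p, push $ → (p, aaba, $)
  read a, top $: go to p, push $ → (p, aba, $)
  read a, top $: go to p, push $ → (p, ba, $)
  read b, top $: go to r, push V$ → (r, a, V$)
  read a, top V: go to q, push ε → (q, ε, $)
  ε-move, top $: go to q, push ε → (q, ε, ε)
All input consumed and the stack is empty.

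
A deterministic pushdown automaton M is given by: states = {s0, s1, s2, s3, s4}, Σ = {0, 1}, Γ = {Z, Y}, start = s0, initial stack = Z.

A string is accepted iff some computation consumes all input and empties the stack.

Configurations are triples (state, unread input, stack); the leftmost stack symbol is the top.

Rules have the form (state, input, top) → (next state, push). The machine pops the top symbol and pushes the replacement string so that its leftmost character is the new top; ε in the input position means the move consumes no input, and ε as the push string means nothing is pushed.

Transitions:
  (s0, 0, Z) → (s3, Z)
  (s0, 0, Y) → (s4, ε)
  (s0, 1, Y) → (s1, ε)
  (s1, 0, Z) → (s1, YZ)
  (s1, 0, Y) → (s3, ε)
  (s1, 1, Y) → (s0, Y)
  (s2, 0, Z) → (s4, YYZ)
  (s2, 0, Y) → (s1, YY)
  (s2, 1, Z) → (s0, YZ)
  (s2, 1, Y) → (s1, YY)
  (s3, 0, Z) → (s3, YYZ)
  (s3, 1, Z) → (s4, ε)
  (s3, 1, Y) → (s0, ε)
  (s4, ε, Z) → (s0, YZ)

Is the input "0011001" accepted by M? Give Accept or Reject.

Accept

(s0, 0011001, Z)
  read 0, top Z: go to s3, push Z → (s3, 011001, Z)
  read 0, top Z: go to s3, push YYZ → (s3, 11001, YYZ)
  read 1, top Y: go to s0, push ε → (s0, 1001, YZ)
  read 1, top Y: go to s1, push ε → (s1, 001, Z)
  read 0, top Z: go to s1, push YZ → (s1, 01, YZ)
  read 0, top Y: go to s3, push ε → (s3, 1, Z)
  read 1, top Z: go to s4, push ε → (s4, ε, ε)
All input consumed and the stack is empty.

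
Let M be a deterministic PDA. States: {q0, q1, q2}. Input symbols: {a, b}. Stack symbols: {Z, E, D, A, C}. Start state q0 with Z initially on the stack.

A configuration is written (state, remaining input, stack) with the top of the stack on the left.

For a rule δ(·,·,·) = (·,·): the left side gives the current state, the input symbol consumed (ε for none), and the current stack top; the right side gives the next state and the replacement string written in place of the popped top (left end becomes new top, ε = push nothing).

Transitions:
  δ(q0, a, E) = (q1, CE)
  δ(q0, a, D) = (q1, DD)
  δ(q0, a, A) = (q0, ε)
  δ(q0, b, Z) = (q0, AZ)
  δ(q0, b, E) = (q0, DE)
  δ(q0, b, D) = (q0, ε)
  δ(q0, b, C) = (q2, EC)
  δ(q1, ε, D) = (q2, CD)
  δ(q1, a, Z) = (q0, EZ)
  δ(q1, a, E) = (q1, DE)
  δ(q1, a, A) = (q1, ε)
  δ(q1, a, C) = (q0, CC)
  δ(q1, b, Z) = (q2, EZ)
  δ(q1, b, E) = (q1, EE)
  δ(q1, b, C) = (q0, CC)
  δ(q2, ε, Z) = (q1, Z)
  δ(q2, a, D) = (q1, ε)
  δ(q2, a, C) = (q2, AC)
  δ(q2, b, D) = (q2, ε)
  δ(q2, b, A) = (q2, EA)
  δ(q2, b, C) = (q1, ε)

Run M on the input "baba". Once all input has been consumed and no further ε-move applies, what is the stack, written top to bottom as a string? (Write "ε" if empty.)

Z

(q0, baba, Z)
  read b, top Z: go to q0, push AZ → (q0, aba, AZ)
  read a, top A: go to q0, push ε → (q0, ba, Z)
  read b, top Z: go to q0, push AZ → (q0, a, AZ)
  read a, top A: go to q0, push ε → (q0, ε, Z)
All input consumed in state q0 with stack Z.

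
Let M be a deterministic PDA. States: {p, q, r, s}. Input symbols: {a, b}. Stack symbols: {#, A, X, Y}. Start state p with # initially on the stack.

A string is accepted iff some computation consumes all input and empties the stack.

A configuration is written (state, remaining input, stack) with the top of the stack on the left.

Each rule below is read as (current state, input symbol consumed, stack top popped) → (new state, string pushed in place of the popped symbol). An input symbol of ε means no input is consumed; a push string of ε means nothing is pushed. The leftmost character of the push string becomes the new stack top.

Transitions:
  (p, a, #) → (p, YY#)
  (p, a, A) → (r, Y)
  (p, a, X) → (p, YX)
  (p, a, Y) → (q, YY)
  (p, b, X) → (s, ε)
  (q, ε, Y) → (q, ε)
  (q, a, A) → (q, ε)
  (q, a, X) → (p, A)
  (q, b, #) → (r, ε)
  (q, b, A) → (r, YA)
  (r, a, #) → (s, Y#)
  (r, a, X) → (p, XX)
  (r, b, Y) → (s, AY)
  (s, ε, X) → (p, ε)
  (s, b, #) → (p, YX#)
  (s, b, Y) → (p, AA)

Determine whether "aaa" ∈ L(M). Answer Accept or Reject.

Reject

(p, aaa, #)
  read a, top #: go to p, push YY# → (p, aa, YY#)
  read a, top Y: go to q, push YY → (q, a, YYY#)
  ε-move, top Y: go to q, push ε → (q, a, YY#)
  ε-move, top Y: go to q, push ε → (q, a, Y#)
  ε-move, top Y: go to q, push ε → (q, a, #)
No transition applies at (q, a, #); input not fully consumed.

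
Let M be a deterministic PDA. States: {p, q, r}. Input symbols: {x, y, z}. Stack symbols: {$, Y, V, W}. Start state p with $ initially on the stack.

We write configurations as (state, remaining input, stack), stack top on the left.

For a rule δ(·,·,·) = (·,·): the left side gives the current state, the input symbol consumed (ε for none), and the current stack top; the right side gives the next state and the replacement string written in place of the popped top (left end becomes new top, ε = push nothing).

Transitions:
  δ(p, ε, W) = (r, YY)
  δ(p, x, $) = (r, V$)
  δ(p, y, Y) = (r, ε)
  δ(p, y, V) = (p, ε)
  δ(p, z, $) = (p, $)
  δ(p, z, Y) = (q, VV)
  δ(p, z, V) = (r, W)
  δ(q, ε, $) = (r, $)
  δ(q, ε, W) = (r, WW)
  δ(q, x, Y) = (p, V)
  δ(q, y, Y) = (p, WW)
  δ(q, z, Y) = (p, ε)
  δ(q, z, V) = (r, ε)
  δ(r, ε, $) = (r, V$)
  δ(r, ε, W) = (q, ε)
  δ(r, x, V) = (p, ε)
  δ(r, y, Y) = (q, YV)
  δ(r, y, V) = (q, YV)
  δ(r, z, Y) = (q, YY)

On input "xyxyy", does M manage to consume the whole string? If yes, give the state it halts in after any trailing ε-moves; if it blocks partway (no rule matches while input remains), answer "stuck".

(p, xyxyy, $) ⊢ (r, yxyy, V$) ⊢ (q, xyy, YV$) ⊢ (p, yy, VV$) ⊢ (p, y, V$) ⊢ (p, ε, $)
All input consumed; M is in state p.

p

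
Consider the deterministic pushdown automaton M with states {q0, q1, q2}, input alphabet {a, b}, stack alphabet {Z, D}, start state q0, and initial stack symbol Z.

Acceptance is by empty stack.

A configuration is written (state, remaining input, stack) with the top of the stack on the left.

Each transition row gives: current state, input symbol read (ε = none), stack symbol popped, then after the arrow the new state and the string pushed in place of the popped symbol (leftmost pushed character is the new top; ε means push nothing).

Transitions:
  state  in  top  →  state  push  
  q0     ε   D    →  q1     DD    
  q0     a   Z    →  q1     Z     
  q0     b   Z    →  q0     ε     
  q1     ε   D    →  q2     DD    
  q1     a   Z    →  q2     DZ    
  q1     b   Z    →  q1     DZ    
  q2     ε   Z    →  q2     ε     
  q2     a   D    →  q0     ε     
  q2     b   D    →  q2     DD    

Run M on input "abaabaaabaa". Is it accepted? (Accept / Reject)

(q0, abaabaaabaa, Z)
  read a, top Z: go to q1, push Z → (q1, baabaaabaa, Z)
  read b, top Z: go to q1, push DZ → (q1, aabaaabaa, DZ)
  ε-move, top D: go to q2, push DD → (q2, aabaaabaa, DDZ)
  read a, top D: go to q0, push ε → (q0, abaaabaa, DZ)
  ε-move, top D: go to q1, push DD → (q1, abaaabaa, DDZ)
  ε-move, top D: go to q2, push DD → (q2, abaaabaa, DDDZ)
  read a, top D: go to q0, push ε → (q0, baaabaa, DDZ)
  ε-move, top D: go to q1, push DD → (q1, baaabaa, DDDZ)
  ε-move, top D: go to q2, push DD → (q2, baaabaa, DDDDZ)
  read b, top D: go to q2, push DD → (q2, aaabaa, DDDDDZ)
  read a, top D: go to q0, push ε → (q0, aabaa, DDDDZ)
  ε-move, top D: go to q1, push DD → (q1, aabaa, DDDDDZ)
  ε-move, top D: go to q2, push DD → (q2, aabaa, DDDDDDZ)
  read a, top D: go to q0, push ε → (q0, abaa, DDDDDZ)
  ε-move, top D: go to q1, push DD → (q1, abaa, DDDDDDZ)
  ε-move, top D: go to q2, push DD → (q2, abaa, DDDDDDDZ)
  read a, top D: go to q0, push ε → (q0, baa, DDDDDDZ)
  ε-move, top D: go to q1, push DD → (q1, baa, DDDDDDDZ)
  ε-move, top D: go to q2, push DD → (q2, baa, DDDDDDDDZ)
  read b, top D: go to q2, push DD → (q2, aa, DDDDDDDDDZ)
  read a, top D: go to q0, push ε → (q0, a, DDDDDDDDZ)
  ε-move, top D: go to q1, push DD → (q1, a, DDDDDDDDDZ)
  ε-move, top D: go to q2, push DD → (q2, a, DDDDDDDDDDZ)
  read a, top D: go to q0, push ε → (q0, ε, DDDDDDDDDZ)
  ε-move, top D: go to q1, push DD → (q1, ε, DDDDDDDDDDZ)
  ε-move, top D: go to q2, push DD → (q2, ε, DDDDDDDDDDDZ)
All input consumed; stack is DDDDDDDDDDDZ, not empty, and no further ε-move applies.

Reject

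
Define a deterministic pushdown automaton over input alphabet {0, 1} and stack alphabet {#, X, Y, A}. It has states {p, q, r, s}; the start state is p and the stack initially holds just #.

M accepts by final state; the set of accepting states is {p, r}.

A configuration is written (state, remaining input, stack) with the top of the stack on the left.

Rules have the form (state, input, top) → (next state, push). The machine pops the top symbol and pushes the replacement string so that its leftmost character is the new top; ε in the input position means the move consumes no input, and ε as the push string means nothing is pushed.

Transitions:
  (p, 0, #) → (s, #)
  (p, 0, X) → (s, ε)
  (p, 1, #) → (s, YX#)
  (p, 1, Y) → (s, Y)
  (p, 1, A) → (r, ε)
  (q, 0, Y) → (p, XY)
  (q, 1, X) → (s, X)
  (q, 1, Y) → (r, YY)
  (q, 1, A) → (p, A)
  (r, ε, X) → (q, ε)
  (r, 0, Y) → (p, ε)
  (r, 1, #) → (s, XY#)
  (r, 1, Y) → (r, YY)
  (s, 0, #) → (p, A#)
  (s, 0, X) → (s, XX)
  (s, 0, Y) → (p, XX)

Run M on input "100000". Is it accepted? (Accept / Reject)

(p, 100000, #)
  read 1, top #: go to s, push YX# → (s, 00000, YX#)
  read 0, top Y: go to p, push XX → (p, 0000, XXX#)
  read 0, top X: go to s, push ε → (s, 000, XX#)
  read 0, top X: go to s, push XX → (s, 00, XXX#)
  read 0, top X: go to s, push XX → (s, 0, XXXX#)
  read 0, top X: go to s, push XX → (s, ε, XXXXX#)
All input consumed; state s ∉ F and no further ε-move applies.

Reject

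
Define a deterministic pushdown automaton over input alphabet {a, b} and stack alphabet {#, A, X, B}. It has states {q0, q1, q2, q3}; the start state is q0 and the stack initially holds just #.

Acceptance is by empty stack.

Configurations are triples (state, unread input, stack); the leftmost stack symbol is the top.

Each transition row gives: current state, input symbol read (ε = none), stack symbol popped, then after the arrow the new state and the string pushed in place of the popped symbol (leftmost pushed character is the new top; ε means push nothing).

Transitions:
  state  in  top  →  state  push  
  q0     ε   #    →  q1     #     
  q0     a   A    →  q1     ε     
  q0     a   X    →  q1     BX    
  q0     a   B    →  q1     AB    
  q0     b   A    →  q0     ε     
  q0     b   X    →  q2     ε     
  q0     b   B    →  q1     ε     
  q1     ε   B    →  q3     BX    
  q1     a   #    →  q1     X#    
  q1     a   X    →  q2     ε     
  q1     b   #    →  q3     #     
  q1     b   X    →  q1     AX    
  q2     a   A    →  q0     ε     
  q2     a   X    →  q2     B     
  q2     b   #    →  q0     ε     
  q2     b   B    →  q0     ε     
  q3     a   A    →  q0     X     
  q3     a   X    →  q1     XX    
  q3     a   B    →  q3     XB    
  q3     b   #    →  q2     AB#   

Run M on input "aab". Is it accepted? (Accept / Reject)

Accept

(q0, aab, #)
  ε-move, top #: go to q1, push # → (q1, aab, #)
  read a, top #: go to q1, push X# → (q1, ab, X#)
  read a, top X: go to q2, push ε → (q2, b, #)
  read b, top #: go to q0, push ε → (q0, ε, ε)
All input consumed and the stack is empty.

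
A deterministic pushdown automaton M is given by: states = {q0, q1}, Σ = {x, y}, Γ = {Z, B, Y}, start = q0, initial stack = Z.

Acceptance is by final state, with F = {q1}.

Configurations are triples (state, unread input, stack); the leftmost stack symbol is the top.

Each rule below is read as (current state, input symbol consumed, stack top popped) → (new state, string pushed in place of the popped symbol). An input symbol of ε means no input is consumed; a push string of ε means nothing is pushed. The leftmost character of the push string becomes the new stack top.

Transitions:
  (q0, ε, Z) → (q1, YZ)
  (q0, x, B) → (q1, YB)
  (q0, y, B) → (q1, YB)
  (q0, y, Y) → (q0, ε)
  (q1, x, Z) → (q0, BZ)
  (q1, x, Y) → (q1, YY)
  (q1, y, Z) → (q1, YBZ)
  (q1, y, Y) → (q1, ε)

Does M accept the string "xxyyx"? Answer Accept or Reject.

Accept

(q0, xxyyx, Z)
  ε-move, top Z: go to q1, push YZ → (q1, xxyyx, YZ)
  read x, top Y: go to q1, push YY → (q1, xyyx, YYZ)
  read x, top Y: go to q1, push YY → (q1, yyx, YYYZ)
  read y, top Y: go to q1, push ε → (q1, yx, YYZ)
  read y, top Y: go to q1, push ε → (q1, x, YZ)
  read x, top Y: go to q1, push YY → (q1, ε, YYZ)
All input consumed; state q1 ∈ F.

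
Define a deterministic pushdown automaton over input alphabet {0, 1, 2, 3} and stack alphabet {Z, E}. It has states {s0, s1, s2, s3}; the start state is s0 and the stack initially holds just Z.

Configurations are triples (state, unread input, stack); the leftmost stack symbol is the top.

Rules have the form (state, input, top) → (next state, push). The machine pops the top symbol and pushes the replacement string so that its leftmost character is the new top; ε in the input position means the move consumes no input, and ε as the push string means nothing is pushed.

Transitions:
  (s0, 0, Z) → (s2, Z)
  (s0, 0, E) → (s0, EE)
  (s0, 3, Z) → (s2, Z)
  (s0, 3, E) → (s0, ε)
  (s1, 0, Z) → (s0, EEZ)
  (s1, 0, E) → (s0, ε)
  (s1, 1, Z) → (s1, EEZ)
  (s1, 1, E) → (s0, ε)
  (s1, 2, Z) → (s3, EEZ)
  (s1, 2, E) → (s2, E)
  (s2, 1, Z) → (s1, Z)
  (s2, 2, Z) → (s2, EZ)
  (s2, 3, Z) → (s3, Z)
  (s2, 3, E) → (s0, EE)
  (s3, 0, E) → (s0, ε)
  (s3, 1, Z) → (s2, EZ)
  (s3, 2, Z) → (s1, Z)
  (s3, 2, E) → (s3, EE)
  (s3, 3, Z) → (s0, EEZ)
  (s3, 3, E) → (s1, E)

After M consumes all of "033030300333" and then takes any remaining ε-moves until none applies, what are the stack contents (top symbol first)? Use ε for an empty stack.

EZ

(s0, 033030300333, Z)
  read 0, top Z: go to s2, push Z → (s2, 33030300333, Z)
  read 3, top Z: go to s3, push Z → (s3, 3030300333, Z)
  read 3, top Z: go to s0, push EEZ → (s0, 030300333, EEZ)
  read 0, top E: go to s0, push EE → (s0, 30300333, EEEZ)
  read 3, top E: go to s0, push ε → (s0, 0300333, EEZ)
  read 0, top E: go to s0, push EE → (s0, 300333, EEEZ)
  read 3, top E: go to s0, push ε → (s0, 00333, EEZ)
  read 0, top E: go to s0, push EE → (s0, 0333, EEEZ)
  read 0, top E: go to s0, push EE → (s0, 333, EEEEZ)
  read 3, top E: go to s0, push ε → (s0, 33, EEEZ)
  read 3, top E: go to s0, push ε → (s0, 3, EEZ)
  read 3, top E: go to s0, push ε → (s0, ε, EZ)
All input consumed in state s0 with stack EZ.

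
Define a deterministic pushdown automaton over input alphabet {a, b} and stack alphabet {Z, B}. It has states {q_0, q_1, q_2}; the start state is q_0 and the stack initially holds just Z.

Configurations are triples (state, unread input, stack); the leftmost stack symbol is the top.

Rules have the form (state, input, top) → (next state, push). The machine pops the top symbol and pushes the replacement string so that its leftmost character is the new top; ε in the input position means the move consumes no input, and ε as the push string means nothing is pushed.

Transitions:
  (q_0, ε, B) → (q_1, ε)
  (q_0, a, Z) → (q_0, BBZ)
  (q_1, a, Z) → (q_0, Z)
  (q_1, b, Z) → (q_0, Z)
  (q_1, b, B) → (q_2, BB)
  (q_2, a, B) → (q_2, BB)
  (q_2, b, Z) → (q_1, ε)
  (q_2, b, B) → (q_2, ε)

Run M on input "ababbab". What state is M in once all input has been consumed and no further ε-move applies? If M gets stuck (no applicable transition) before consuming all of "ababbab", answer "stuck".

(q_0, ababbab, Z) ⊢ (q_0, babbab, BBZ) ⊢ (q_1, babbab, BZ) ⊢ (q_2, abbab, BBZ) ⊢ (q_2, bbab, BBBZ) ⊢ (q_2, bab, BBZ) ⊢ (q_2, ab, BZ) ⊢ (q_2, b, BBZ) ⊢ (q_2, ε, BZ)
All input consumed; M is in state q_2.

q_2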